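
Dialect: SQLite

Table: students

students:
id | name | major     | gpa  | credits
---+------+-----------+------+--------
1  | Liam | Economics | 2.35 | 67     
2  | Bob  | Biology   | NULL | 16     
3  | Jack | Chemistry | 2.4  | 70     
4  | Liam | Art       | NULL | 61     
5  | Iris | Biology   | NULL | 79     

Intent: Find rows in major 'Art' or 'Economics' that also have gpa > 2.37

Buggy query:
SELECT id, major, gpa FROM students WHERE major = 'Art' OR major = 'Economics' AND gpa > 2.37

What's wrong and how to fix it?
Bug: Without parentheses, AND is evaluated before OR, so the gpa filter only applies to the 'Economics' branch

Fix: Add parentheses around the OR so the AND applies to both alternatives

Corrected query:
SELECT id, major, gpa FROM students WHERE (major = 'Art' OR major = 'Economics') AND gpa > 2.37

Result:
(no rows)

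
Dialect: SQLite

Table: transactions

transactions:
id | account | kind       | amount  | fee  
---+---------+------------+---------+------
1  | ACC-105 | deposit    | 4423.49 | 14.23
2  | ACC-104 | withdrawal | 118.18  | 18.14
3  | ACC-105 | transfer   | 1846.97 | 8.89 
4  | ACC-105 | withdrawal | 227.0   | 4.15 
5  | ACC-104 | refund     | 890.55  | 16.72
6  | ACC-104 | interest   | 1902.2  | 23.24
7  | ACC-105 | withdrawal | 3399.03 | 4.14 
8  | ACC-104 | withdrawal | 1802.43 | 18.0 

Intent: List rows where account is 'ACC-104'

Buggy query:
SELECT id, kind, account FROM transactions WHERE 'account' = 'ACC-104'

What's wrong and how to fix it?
Bug: 'account' in single quotes is a string literal, not the column; the comparison is literal-vs-literal and never true

Fix: Remove the quotes around the column name (or use double quotes for an identifier)

Corrected query:
SELECT id, kind, account FROM transactions WHERE account = 'ACC-104'

Result:
id | kind       | account
---+------------+--------
2  | withdrawal | ACC-104
5  | refund     | ACC-104
6  | interest   | ACC-104
8  | withdrawal | ACC-104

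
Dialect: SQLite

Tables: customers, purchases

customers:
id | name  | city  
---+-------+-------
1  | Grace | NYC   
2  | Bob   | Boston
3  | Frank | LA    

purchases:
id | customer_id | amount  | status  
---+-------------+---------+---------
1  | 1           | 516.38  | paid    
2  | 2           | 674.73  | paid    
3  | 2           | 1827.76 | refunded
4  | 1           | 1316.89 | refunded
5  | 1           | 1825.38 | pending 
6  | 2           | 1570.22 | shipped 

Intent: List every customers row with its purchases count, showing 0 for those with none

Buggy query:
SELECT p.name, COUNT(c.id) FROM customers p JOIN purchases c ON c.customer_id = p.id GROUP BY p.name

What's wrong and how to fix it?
Bug: An inner join excludes parents with zero children

Fix: Use LEFT JOIN so parents without children still appear (COUNT(c.id) gives 0)

Corrected query:
SELECT p.name, COUNT(c.id) FROM customers p LEFT JOIN purchases c ON c.customer_id = p.id GROUP BY p.name

Result:
name  | COUNT(c.id)
------+------------
Bob   | 3          
Frank | 0          
Grace | 3          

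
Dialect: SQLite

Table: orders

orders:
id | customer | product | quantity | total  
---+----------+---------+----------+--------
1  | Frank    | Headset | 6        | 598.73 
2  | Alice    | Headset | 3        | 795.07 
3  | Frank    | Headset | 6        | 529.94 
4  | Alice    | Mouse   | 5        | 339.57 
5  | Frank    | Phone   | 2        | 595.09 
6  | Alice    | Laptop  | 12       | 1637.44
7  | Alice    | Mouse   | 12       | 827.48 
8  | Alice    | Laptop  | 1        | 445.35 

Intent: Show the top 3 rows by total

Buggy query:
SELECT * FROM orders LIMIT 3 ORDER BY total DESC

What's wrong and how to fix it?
Bug: ORDER BY cannot follow LIMIT; LIMIT is the final clause

Fix: Swap the clauses: ORDER BY first, then LIMIT

Corrected query:
SELECT * FROM orders ORDER BY total DESC LIMIT 3

Result:
id | customer | product | quantity | total  
---+----------+---------+----------+--------
6  | Alice    | Laptop  | 12       | 1637.44
7  | Alice    | Mouse   | 12       | 827.48 
2  | Alice    | Headset | 3        | 795.07 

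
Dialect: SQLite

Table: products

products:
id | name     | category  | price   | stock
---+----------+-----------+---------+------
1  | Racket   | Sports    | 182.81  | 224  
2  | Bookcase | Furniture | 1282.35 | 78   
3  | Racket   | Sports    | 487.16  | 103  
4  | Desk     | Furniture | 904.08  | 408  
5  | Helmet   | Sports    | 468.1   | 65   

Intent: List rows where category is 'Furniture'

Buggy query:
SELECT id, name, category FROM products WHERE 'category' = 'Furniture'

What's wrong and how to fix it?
Bug: 'category' in single quotes is a string literal, not the column; the comparison is literal-vs-literal and never true

Fix: Reference the column as category without single quotes

Corrected query:
SELECT id, name, category FROM products WHERE category = 'Furniture'

Result:
id | name     | category 
---+----------+----------
2  | Bookcase | Furniture
4  | Desk     | Furniture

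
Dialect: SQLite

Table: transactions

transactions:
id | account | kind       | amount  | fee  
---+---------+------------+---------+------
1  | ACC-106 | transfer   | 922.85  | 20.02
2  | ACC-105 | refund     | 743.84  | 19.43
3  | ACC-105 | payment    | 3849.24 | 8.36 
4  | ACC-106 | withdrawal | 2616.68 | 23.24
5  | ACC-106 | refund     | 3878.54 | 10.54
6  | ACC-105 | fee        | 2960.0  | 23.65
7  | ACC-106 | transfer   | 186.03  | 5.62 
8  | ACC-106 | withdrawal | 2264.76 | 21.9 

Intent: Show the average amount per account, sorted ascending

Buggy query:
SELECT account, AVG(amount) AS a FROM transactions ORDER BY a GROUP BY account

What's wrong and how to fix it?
Bug: ORDER BY appears before GROUP BY; SQL clause order requires GROUP BY first

Fix: Reorder: SELECT … FROM … GROUP BY … ORDER BY …

Corrected query:
SELECT account, AVG(amount) AS a FROM transactions GROUP BY account ORDER BY a

Result:
account | a          
--------+------------
ACC-106 | 1973.772   
ACC-105 | 2517.693333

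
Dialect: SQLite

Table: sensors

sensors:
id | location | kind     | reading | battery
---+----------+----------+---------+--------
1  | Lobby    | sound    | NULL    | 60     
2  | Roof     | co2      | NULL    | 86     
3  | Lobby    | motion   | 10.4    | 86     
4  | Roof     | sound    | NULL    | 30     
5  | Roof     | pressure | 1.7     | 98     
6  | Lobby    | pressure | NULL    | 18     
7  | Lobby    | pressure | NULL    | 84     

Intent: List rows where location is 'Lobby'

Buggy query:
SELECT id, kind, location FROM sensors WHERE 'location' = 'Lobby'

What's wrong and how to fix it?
Bug: Single quotes denote string literals in SQL; the column name is being compared as a constant string

Fix: Remove the quotes around the column name (or use double quotes for an identifier)

Corrected query:
SELECT id, kind, location FROM sensors WHERE location = 'Lobby'

Result:
id | kind     | location
---+----------+---------
1  | sound    | Lobby   
3  | motion   | Lobby   
6  | pressure | Lobby   
7  | pressure | Lobby   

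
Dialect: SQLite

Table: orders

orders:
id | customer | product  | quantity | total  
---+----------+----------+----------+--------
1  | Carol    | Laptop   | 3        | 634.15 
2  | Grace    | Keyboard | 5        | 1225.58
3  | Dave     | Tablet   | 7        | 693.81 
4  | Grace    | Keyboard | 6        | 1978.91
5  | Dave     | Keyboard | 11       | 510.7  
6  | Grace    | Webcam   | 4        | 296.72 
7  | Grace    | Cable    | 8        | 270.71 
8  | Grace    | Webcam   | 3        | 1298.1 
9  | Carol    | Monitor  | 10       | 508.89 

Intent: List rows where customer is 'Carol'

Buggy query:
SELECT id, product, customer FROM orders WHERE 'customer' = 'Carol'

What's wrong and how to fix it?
Bug: Single quotes denote string literals in SQL; the column name is being compared as a constant string

Fix: Remove the quotes around the column name (or use double quotes for an identifier)

Corrected query:
SELECT id, product, customer FROM orders WHERE customer = 'Carol'

Result:
id | product | customer
---+---------+---------
1  | Laptop  | Carol   
9  | Monitor | Carol   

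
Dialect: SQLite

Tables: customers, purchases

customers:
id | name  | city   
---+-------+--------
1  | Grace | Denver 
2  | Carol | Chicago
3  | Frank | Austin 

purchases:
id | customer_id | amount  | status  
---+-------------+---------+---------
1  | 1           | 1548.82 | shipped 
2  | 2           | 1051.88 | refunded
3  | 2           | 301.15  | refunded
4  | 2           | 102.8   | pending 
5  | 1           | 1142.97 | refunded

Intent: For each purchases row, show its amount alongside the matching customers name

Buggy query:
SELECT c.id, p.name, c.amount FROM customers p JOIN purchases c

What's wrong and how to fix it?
Bug: Missing join condition: each purchases row is matched to all customers rows instead of just its own

Fix: Add ON c.customer_id = p.id to the JOIN

Corrected query:
SELECT c.id, p.name, c.amount FROM customers p JOIN purchases c ON c.customer_id = p.id

Result:
id | name  | amount 
---+-------+--------
1  | Grace | 1548.82
2  | Carol | 1051.88
3  | Carol | 301.15 
4  | Carol | 102.8  
5  | Grace | 1142.97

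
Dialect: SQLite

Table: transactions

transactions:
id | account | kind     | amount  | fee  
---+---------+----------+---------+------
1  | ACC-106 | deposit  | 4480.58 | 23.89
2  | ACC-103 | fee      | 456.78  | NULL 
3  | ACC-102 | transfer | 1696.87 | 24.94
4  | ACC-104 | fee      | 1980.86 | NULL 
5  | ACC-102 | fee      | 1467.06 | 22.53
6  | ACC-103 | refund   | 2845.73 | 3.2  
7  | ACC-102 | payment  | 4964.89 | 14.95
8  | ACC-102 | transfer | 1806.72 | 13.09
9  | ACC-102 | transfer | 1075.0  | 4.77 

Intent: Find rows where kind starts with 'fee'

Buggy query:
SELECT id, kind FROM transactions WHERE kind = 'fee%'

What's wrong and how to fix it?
Bug: Wildcards only work with LIKE; '=' treats '%' as a literal character

Fix: Use LIKE for wildcard pattern matching

Corrected query:
SELECT id, kind FROM transactions WHERE kind LIKE 'fee%'

Result:
id | kind
---+-----
2  | fee 
4  | fee 
5  | fee 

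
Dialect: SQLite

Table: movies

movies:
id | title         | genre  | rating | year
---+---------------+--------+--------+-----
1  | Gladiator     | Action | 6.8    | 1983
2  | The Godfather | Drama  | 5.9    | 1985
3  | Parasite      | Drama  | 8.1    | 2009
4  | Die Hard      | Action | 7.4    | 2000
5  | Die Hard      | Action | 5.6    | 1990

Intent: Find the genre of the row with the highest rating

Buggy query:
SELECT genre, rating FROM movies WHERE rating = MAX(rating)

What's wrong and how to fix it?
Bug: MAX(rating) is an aggregate and cannot be used directly in WHERE

Fix: Use a subquery: WHERE rating = (SELECT MAX(rating) FROM movies)

Corrected query:
SELECT genre, rating FROM movies WHERE rating = (SELECT MAX(rating) FROM movies)

Result:
genre | rating
------+-------
Drama | 8.1   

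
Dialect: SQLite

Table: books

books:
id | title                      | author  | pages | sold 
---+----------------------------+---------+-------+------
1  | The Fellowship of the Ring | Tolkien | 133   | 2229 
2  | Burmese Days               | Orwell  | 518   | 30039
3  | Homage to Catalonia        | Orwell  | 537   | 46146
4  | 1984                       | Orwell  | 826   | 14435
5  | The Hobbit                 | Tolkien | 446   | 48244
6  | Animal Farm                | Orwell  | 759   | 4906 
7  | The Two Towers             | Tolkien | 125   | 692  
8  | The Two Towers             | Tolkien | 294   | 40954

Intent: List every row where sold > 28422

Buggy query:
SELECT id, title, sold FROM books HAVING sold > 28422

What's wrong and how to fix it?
Bug: HAVING filters the output of aggregation, but this query has no GROUP BY and no aggregate functions, so SQLite rejects it (HAVING clause on a non-aggregate query); the condition here is per row

Fix: Replace HAVING with WHERE since the condition applies to individual rows

Corrected query:
SELECT id, title, sold FROM books WHERE sold > 28422

Result:
id | title               | sold 
---+---------------------+------
2  | Burmese Days        | 30039
3  | Homage to Catalonia | 46146
5  | The Hobbit          | 48244
8  | The Two Towers      | 40954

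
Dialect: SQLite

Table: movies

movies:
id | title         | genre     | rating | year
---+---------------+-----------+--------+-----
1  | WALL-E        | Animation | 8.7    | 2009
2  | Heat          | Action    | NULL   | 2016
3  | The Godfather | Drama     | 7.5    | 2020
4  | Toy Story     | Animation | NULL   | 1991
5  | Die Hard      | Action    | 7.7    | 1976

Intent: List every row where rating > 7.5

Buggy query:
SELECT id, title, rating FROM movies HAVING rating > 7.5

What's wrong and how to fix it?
Bug: This is a non-aggregate query (no GROUP BY, no aggregates), so in SQLite the HAVING clause is invalid here; a row-level condition belongs in WHERE

Fix: Use WHERE for row-level filtering

Corrected query:
SELECT id, title, rating FROM movies WHERE rating > 7.5

Result:
id | title    | rating
---+----------+-------
1  | WALL-E   | 8.7   
5  | Die Hard | 7.7   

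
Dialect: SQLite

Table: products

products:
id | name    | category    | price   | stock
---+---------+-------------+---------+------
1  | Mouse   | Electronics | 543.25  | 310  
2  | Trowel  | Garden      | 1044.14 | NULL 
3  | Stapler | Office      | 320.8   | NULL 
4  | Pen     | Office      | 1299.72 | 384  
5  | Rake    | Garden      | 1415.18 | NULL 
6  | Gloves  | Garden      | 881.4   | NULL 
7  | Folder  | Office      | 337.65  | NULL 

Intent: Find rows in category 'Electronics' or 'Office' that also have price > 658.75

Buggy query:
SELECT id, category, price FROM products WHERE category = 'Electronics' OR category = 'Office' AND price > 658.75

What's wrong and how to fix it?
Bug: Without parentheses, AND is evaluated before OR, so the price filter only applies to the 'Office' branch

Fix: Group the OR with parentheses (or use IN), then AND the threshold

Corrected query:
SELECT id, category, price FROM products WHERE (category = 'Electronics' OR category = 'Office') AND price > 658.75

Result:
id | category | price  
---+----------+--------
4  | Office   | 1299.72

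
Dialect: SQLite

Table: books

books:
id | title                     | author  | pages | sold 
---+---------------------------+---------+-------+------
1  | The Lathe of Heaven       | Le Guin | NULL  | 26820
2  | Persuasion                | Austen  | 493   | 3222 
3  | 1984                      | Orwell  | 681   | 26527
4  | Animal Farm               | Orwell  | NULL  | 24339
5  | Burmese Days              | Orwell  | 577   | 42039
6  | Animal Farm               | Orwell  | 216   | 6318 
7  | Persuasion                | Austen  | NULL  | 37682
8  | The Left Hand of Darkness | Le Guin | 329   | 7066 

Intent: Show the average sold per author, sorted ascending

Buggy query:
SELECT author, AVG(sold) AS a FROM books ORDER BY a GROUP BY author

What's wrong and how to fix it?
Bug: ORDER BY appears before GROUP BY; SQL clause order requires GROUP BY first

Fix: Reorder: SELECT … FROM … GROUP BY … ORDER BY …

Corrected query:
SELECT author, AVG(sold) AS a FROM books GROUP BY author ORDER BY a

Result:
author  | a       
--------+---------
Le Guin | 16943   
Austen  | 20452   
Orwell  | 24805.75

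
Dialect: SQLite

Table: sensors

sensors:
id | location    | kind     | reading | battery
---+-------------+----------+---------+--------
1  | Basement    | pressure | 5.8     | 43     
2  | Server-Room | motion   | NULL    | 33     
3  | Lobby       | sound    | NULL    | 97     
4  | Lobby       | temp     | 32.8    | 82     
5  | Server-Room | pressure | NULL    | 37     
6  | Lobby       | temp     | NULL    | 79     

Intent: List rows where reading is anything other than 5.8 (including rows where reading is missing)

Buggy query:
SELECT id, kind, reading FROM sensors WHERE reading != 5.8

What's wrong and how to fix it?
Bug: 'reading != 5.8' is unknown when reading is NULL, so NULL rows are silently excluded

Fix: Add an explicit OR reading IS NULL to include the missing-value rows

Corrected query:
SELECT id, kind, reading FROM sensors WHERE reading != 5.8 OR reading IS NULL

Result:
id | kind     | reading
---+----------+--------
2  | motion   | NULL   
3  | sound    | NULL   
4  | temp     | 32.8   
5  | pressure | NULL   
6  | temp     | NULL   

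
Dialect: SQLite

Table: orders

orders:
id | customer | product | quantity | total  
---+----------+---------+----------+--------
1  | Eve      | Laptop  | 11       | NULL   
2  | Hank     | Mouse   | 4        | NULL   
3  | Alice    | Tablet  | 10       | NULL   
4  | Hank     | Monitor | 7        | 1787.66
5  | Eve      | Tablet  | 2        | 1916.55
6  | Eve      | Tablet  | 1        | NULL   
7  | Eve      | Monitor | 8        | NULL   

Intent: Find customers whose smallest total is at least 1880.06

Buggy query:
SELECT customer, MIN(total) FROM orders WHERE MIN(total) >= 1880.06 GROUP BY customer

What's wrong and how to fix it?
Bug: MIN() in WHERE is a misuse of aggregate

Fix: Replace WHERE with HAVING after the GROUP BY

Corrected query:
SELECT customer, MIN(total) FROM orders GROUP BY customer HAVING MIN(total) >= 1880.06

Result:
customer | MIN(total)
---------+-----------
Eve      | 1916.55   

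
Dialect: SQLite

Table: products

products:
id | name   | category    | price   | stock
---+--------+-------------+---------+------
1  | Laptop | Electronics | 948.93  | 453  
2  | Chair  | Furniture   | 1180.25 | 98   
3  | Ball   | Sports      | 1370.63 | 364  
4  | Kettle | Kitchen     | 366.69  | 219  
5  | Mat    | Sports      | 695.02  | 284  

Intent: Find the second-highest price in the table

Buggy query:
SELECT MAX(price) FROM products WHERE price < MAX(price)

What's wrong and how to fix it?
Bug: The inner MAX is an aggregate inside WHERE, which is not allowed

Fix: Put the inner MAX in a scalar subquery

Corrected query:
SELECT MAX(price) FROM products WHERE price < (SELECT MAX(price) FROM products)

Result:
MAX(price)
----------
1180.25   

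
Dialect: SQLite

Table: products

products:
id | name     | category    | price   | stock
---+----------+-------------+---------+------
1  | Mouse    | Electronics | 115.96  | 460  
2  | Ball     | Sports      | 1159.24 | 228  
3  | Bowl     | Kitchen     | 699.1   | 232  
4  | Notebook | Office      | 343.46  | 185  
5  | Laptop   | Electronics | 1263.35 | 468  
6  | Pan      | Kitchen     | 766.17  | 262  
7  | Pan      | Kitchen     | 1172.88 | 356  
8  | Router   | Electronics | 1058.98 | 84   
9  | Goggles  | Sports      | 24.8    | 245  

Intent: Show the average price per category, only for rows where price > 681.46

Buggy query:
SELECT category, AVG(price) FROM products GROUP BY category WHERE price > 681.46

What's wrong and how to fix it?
Bug: Row-level WHERE must come before GROUP BY in the clause order

Fix: Move the WHERE clause before GROUP BY

Corrected query:
SELECT category, AVG(price) FROM products WHERE price > 681.46 GROUP BY category

Result:
category    | AVG(price)
------------+-----------
Electronics | 1161.165  
Kitchen     | 879.383333
Sports      | 1159.24   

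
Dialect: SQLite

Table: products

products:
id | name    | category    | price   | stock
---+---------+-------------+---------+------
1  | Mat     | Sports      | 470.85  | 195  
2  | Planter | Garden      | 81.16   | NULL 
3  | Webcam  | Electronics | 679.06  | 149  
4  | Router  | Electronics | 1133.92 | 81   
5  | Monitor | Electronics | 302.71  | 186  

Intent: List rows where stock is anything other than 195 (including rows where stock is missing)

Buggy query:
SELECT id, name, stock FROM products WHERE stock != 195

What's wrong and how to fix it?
Bug: 'stock != 195' is unknown when stock is NULL, so NULL rows are silently excluded

Fix: Add an explicit OR stock IS NULL to include the missing-value rows

Corrected query:
SELECT id, name, stock FROM products WHERE stock != 195 OR stock IS NULL

Result:
id | name    | stock
---+---------+------
2  | Planter | NULL 
3  | Webcam  | 149  
4  | Router  | 81   
5  | Monitor | 186  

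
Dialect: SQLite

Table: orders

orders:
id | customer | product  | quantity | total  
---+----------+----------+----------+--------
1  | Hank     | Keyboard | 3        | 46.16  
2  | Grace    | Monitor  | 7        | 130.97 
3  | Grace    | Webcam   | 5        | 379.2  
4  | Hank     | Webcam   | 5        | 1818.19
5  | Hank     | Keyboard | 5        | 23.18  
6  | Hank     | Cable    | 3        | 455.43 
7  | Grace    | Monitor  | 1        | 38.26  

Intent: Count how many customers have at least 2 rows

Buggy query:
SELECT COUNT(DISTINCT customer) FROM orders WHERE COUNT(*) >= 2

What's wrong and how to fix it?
Bug: WHERE filters individual rows, not groups, so a group-level COUNT is invalid there

Fix: Group first with HAVING COUNT(*) >= 2, then COUNT the resulting groups

Corrected query:
SELECT COUNT(*) FROM (SELECT customer FROM orders GROUP BY customer HAVING COUNT(*) >= 2)

Result:
COUNT(*)
--------
2       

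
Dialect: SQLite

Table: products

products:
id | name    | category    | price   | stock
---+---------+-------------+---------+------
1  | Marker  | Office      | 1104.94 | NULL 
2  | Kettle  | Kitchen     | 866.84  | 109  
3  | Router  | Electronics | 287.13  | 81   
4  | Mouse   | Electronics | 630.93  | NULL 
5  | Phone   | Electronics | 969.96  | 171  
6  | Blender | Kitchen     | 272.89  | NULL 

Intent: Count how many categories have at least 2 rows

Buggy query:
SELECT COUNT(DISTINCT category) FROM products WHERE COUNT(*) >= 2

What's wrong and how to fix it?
Bug: WHERE filters individual rows, not groups, so a group-level COUNT is invalid there

Fix: Group first with HAVING COUNT(*) >= 2, then COUNT the resulting groups

Corrected query:
SELECT COUNT(*) FROM (SELECT category FROM products GROUP BY category HAVING COUNT(*) >= 2)

Result:
COUNT(*)
--------
2       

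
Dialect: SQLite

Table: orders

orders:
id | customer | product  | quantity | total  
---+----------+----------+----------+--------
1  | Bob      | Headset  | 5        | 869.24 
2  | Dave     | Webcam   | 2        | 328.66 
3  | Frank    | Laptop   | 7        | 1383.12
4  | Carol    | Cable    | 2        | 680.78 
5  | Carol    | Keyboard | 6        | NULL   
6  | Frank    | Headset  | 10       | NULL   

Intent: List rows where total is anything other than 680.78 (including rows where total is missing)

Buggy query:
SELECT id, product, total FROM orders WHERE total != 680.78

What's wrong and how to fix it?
Bug: 'total != 680.78' is unknown when total is NULL, so NULL rows are silently excluded

Fix: Add an explicit OR total IS NULL to include the missing-value rows

Corrected query:
SELECT id, product, total FROM orders WHERE total != 680.78 OR total IS NULL

Result:
id | product  | total  
---+----------+--------
1  | Headset  | 869.24 
2  | Webcam   | 328.66 
3  | Laptop   | 1383.12
5  | Keyboard | NULL   
6  | Headset  | NULL   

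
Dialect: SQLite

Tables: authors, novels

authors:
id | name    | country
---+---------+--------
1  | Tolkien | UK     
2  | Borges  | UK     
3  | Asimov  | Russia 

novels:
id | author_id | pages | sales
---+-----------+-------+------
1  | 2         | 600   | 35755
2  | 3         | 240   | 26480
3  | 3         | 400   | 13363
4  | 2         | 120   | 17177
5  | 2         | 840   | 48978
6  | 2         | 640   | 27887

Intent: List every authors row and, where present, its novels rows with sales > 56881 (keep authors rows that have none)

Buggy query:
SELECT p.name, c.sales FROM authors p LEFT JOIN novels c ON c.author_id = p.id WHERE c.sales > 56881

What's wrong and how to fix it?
Bug: Filtering c.sales in WHERE discards the NULL rows produced by LEFT JOIN, turning it into an inner join

Fix: Move the right-table condition into the ON clause so unmatched parents are kept

Corrected query:
SELECT p.name, c.sales FROM authors p LEFT JOIN novels c ON c.author_id = p.id AND c.sales > 56881

Result:
name    | sales
--------+------
Tolkien | NULL 
Borges  | NULL 
Asimov  | NULL 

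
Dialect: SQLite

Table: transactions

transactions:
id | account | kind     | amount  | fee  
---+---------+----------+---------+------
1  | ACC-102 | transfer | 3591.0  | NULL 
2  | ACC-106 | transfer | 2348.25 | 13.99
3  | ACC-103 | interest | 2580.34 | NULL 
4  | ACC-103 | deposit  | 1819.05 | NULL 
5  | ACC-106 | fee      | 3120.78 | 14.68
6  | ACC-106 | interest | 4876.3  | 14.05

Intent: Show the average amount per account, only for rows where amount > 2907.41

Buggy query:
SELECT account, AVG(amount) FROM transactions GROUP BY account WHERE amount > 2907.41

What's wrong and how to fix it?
Bug: Row-level WHERE must come before GROUP BY in the clause order

Fix: Move the WHERE clause before GROUP BY

Corrected query:
SELECT account, AVG(amount) FROM transactions WHERE amount > 2907.41 GROUP BY account

Result:
account | AVG(amount)
--------+------------
ACC-102 | 3591       
ACC-106 | 3998.54    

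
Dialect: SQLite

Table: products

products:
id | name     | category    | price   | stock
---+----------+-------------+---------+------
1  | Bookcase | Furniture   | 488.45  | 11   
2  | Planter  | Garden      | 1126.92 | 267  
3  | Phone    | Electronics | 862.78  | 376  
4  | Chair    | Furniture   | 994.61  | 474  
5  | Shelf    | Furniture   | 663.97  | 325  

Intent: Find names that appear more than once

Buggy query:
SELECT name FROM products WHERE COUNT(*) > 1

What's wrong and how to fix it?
Bug: WHERE can't reference COUNT(*); aggregates are computed after WHERE

Fix: Group first, then use HAVING for the count condition

Corrected query:
SELECT name FROM products GROUP BY name HAVING COUNT(*) > 1

Result:
(no rows)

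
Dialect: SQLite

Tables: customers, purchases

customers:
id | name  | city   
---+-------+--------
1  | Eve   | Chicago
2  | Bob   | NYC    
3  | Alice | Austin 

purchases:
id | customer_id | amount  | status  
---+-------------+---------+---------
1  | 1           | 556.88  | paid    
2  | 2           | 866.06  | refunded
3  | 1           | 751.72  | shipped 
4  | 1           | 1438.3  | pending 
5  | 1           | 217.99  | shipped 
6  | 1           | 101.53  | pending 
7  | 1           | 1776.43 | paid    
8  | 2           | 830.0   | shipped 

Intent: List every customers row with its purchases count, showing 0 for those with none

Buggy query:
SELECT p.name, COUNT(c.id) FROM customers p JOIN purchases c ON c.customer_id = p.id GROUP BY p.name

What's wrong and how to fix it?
Bug: INNER JOIN drops customers rows that have no matching purchases rows

Fix: Use LEFT JOIN so parents without children still appear (COUNT(c.id) gives 0)

Corrected query:
SELECT p.name, COUNT(c.id) FROM customers p LEFT JOIN purchases c ON c.customer_id = p.id GROUP BY p.name

Result:
name  | COUNT(c.id)
------+------------
Alice | 0          
Bob   | 2          
Eve   | 6          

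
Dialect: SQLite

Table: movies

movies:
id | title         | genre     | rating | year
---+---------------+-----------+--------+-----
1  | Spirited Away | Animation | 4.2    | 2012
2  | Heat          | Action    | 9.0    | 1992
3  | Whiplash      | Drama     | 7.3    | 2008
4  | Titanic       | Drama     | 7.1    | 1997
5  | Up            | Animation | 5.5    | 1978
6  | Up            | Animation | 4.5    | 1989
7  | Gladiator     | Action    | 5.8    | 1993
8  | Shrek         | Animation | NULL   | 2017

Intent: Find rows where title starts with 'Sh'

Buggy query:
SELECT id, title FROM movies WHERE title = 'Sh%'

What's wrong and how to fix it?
Bug: Wildcards only work with LIKE; '=' treats '%' as a literal character

Fix: Replace '=' with LIKE so 'Sh%' is treated as a pattern

Corrected query:
SELECT id, title FROM movies WHERE title LIKE 'Sh%'

Result:
id | title
---+------
8  | Shrek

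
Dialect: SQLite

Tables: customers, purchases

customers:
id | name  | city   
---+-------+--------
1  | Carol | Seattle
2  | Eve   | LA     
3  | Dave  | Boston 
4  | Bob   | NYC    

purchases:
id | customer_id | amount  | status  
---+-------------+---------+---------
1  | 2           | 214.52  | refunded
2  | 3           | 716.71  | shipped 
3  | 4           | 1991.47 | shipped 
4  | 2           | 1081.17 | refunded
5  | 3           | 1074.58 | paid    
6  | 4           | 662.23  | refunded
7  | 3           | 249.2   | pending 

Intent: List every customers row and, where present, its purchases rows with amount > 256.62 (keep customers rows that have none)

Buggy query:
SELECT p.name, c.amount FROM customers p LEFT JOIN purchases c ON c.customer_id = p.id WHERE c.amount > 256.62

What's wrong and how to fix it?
Bug: Filtering c.amount in WHERE discards the NULL rows produced by LEFT JOIN, turning it into an inner join

Fix: Put 'c.amount > 256.62' in the JOIN's ON clause instead of WHERE

Corrected query:
SELECT p.name, c.amount FROM customers p LEFT JOIN purchases c ON c.customer_id = p.id AND c.amount > 256.62

Result:
name  | amount 
------+--------
Carol | NULL   
Eve   | 1081.17
Dave  | 716.71 
Dave  | 1074.58
Bob   | 662.23 
Bob   | 1991.47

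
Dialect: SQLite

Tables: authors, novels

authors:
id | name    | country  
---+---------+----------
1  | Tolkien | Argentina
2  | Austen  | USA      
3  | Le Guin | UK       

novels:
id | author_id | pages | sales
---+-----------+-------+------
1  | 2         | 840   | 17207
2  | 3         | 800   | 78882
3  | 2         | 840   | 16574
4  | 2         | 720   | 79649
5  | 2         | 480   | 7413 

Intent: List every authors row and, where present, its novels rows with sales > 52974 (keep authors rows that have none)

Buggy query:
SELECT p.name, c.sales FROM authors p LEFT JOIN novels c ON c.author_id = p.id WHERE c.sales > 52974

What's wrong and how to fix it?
Bug: Filtering c.sales in WHERE discards the NULL rows produced by LEFT JOIN, turning it into an inner join

Fix: Put 'c.sales > 52974' in the JOIN's ON clause instead of WHERE

Corrected query:
SELECT p.name, c.sales FROM authors p LEFT JOIN novels c ON c.author_id = p.id AND c.sales > 52974

Result:
name    | sales
--------+------
Tolkien | NULL 
Austen  | 79649
Le Guin | 78882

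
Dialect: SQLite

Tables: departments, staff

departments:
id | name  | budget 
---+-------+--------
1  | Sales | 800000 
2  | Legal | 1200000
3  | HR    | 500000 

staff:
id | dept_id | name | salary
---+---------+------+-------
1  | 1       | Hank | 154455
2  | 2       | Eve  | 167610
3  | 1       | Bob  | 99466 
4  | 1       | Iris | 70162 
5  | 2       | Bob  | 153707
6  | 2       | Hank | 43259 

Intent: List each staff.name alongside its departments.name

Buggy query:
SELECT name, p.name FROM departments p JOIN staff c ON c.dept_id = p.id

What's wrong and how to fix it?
Bug: 'name' exists in both joined tables, so the database can't tell which one is meant

Fix: Prefix ambiguous columns with the table alias

Corrected query:
SELECT c.name, p.name FROM departments p JOIN staff c ON c.dept_id = p.id

Result:
name | name 
-----+------
Hank | Sales
Eve  | Legal
Bob  | Sales
Iris | Sales
Bob  | Legal
Hank | Legal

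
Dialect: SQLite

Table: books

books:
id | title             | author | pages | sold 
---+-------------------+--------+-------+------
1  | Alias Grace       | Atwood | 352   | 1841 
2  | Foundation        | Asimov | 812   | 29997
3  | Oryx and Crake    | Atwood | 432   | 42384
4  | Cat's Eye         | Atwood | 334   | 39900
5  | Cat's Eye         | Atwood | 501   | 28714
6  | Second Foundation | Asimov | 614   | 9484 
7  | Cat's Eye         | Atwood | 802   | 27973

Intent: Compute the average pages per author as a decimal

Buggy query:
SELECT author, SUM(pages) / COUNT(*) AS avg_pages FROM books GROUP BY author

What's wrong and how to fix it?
Bug: SUM(pages) and COUNT(*) are both integers; the division truncates the fractional part

Fix: Multiply by 1.0 (or CAST to REAL) to force floating-point division

Corrected query:
SELECT author, SUM(pages) * 1.0 / COUNT(*) AS avg_pages FROM books GROUP BY author

Result:
author | avg_pages
-------+----------
Asimov | 713      
Atwood | 484.2    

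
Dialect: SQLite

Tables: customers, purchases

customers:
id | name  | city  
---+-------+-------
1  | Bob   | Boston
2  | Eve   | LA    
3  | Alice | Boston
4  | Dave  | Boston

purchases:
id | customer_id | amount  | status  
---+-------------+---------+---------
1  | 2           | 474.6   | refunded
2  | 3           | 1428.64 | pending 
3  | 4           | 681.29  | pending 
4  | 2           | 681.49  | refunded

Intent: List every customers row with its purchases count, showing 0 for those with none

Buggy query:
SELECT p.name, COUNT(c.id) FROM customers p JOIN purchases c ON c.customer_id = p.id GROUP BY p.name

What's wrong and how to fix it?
Bug: An inner join excludes parents with zero children

Fix: Switch to LEFT JOIN to retain unmatched parent rows

Corrected query:
SELECT p.name, COUNT(c.id) FROM customers p LEFT JOIN purchases c ON c.customer_id = p.id GROUP BY p.name

Result:
name  | COUNT(c.id)
------+------------
Alice | 1          
Bob   | 0          
Dave  | 1          
Eve   | 2          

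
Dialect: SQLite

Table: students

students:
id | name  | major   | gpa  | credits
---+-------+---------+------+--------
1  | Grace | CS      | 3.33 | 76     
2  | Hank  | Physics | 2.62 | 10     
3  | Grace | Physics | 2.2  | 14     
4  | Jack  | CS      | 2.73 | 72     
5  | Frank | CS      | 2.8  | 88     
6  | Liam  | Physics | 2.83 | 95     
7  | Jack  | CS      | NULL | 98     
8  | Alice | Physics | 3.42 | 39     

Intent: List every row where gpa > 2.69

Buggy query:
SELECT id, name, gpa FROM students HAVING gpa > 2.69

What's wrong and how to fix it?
Bug: HAVING filters the output of aggregation, but this query has no GROUP BY and no aggregate functions, so SQLite rejects it (HAVING clause on a non-aggregate query); the condition here is per row

Fix: Use WHERE for row-level filtering

Corrected query:
SELECT id, name, gpa FROM students WHERE gpa > 2.69

Result:
id | name  | gpa 
---+-------+-----
1  | Grace | 3.33
4  | Jack  | 2.73
5  | Frank | 2.8 
6  | Liam  | 2.83
8  | Alice | 3.42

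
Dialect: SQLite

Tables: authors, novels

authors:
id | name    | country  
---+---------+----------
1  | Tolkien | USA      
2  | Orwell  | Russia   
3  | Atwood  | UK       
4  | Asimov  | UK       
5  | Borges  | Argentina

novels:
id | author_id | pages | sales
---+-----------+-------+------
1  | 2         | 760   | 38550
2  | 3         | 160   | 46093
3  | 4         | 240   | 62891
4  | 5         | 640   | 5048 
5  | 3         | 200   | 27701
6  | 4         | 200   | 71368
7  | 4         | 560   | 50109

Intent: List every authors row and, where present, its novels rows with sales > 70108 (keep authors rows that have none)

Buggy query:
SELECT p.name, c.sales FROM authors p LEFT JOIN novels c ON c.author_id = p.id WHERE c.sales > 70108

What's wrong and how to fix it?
Bug: Filtering c.sales in WHERE discards the NULL rows produced by LEFT JOIN, turning it into an inner join

Fix: Put 'c.sales > 70108' in the JOIN's ON clause instead of WHERE

Corrected query:
SELECT p.name, c.sales FROM authors p LEFT JOIN novels c ON c.author_id = p.id AND c.sales > 70108

Result:
name    | sales
--------+------
Tolkien | NULL 
Orwell  | NULL 
Atwood  | NULL 
Asimov  | 71368
Borges  | NULL 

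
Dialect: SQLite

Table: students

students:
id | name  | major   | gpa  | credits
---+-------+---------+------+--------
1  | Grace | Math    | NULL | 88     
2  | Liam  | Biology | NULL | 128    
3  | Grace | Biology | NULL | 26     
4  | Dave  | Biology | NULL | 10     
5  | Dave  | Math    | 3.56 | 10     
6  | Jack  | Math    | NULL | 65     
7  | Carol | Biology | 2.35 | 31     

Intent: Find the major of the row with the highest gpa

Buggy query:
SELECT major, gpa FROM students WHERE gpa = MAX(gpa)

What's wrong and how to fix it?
Bug: WHERE is evaluated per row; an aggregate over the whole table isn't defined there

Fix: Use a subquery: WHERE gpa = (SELECT MAX(gpa) FROM students)

Corrected query:
SELECT major, gpa FROM students WHERE gpa = (SELECT MAX(gpa) FROM students)

Result:
major | gpa 
------+-----
Math  | 3.56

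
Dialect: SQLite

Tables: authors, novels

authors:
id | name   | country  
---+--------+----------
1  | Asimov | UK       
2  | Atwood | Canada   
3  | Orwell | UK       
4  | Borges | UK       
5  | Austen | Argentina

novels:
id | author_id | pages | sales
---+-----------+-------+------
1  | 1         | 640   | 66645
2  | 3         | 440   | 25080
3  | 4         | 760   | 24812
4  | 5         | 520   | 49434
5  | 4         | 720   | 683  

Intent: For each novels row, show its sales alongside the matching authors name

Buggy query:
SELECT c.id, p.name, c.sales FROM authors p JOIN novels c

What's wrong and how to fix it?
Bug: Missing join condition: each novels row is matched to all authors rows instead of just its own

Fix: Add ON c.author_id = p.id to the JOIN

Corrected query:
SELECT c.id, p.name, c.sales FROM authors p JOIN novels c ON c.author_id = p.id

Result:
id | name   | sales
---+--------+------
1  | Asimov | 66645
2  | Orwell | 25080
3  | Borges | 24812
4  | Austen | 49434
5  | Borges | 683  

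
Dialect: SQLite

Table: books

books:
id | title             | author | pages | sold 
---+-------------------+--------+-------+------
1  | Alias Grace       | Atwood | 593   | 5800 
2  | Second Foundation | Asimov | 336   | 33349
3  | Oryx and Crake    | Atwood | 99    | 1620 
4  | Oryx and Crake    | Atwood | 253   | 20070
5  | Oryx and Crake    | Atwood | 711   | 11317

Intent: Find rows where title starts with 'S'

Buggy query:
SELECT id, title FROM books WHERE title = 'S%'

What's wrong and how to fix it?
Bug: Wildcards only work with LIKE; '=' treats '%' as a literal character

Fix: Use LIKE for wildcard pattern matching

Corrected query:
SELECT id, title FROM books WHERE title LIKE 'S%'

Result:
id | title            
---+------------------
2  | Second Foundation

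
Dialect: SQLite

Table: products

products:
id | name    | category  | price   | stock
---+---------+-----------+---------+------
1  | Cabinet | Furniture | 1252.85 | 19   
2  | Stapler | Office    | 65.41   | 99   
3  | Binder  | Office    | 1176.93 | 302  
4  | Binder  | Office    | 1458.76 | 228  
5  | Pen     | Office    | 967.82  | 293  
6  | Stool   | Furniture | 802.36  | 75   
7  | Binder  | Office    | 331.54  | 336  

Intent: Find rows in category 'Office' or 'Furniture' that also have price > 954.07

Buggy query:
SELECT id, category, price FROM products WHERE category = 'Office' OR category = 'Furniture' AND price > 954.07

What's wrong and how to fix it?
Bug: AND binds tighter than OR, so this parses as category = 'Office' OR (category = 'Furniture' AND price > 954.07)

Fix: Add parentheses around the OR so the AND applies to both alternatives

Corrected query:
SELECT id, category, price FROM products WHERE (category = 'Office' OR category = 'Furniture') AND price > 954.07

Result:
id | category  | price  
---+-----------+--------
1  | Furniture | 1252.85
3  | Office    | 1176.93
4  | Office    | 1458.76
5  | Office    | 967.82 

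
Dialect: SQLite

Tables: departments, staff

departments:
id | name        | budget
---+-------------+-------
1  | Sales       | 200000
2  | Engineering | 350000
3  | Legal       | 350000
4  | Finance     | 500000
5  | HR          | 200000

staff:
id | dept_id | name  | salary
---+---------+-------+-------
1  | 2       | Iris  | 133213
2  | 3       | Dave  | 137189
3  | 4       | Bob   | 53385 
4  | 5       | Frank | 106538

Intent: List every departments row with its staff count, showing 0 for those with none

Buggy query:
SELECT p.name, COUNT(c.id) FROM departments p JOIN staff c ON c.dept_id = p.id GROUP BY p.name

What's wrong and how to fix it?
Bug: An inner join excludes parents with zero children

Fix: Switch to LEFT JOIN to retain unmatched parent rows

Corrected query:
SELECT p.name, COUNT(c.id) FROM departments p LEFT JOIN staff c ON c.dept_id = p.id GROUP BY p.name

Result:
name        | COUNT(c.id)
------------+------------
Engineering | 1          
Finance     | 1          
HR          | 1          
Legal       | 1          
Sales       | 0          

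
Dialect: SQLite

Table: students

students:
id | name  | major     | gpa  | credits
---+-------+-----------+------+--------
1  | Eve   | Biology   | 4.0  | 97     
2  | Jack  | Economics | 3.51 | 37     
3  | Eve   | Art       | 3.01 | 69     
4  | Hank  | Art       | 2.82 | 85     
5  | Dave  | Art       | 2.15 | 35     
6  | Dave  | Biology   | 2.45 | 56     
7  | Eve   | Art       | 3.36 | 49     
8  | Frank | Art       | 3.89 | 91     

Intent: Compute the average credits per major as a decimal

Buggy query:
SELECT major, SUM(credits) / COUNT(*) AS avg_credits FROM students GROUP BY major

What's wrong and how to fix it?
Bug: Both operands are integers, so '/' performs integer division and truncates

Fix: Cast one side to REAL so the division keeps the fractional part

Corrected query:
SELECT major, SUM(credits) * 1.0 / COUNT(*) AS avg_credits FROM students GROUP BY major

Result:
major     | avg_credits
----------+------------
Art       | 65.8       
Biology   | 76.5       
Economics | 37         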